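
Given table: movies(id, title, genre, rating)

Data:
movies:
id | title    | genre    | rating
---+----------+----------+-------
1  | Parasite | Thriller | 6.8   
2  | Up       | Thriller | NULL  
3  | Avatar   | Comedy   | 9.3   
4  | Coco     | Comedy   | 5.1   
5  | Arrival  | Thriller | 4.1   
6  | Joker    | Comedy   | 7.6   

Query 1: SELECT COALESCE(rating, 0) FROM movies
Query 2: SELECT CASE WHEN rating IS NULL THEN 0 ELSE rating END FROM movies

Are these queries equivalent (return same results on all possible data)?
Yes, equivalent

Both queries return: [(0,), (4.1,), (5.1,), (6.8,), (7.6,), (9.3,)]

Reason: COALESCE vs CASE for NULL handling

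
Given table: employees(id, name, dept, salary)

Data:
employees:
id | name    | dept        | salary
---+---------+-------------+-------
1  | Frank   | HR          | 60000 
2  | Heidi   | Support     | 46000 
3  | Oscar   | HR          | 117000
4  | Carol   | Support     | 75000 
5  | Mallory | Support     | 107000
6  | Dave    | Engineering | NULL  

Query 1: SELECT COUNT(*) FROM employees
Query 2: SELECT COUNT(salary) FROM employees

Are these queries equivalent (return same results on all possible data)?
No, not equivalent

Query 1 returns: [(6,)]
Query 2 returns: [(5,)]

Reason: COUNT(*) includes NULLs, COUNT(column) excludes them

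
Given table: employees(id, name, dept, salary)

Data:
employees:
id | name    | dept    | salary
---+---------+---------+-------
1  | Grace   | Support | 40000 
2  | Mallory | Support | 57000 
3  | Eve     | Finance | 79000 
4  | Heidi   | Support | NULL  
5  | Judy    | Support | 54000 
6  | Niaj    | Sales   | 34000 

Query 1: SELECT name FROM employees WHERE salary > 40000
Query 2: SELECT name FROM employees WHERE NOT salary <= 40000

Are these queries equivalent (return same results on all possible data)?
Yes, equivalent

Both queries return: [('Eve',), ('Judy',), ('Mallory',)]

Reason: Both filter salary > 40000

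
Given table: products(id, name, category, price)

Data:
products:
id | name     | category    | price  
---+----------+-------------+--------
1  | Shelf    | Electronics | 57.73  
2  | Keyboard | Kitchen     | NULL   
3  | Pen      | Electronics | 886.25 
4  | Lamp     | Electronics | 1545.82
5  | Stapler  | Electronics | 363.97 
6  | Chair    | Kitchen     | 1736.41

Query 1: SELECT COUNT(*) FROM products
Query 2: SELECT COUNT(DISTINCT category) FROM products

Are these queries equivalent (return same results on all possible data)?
No, not equivalent

Query 1 returns: [(6,)]
Query 2 returns: [(2,)]

Reason: COUNT(*) counts rows, COUNT(DISTINCT category) counts unique categorys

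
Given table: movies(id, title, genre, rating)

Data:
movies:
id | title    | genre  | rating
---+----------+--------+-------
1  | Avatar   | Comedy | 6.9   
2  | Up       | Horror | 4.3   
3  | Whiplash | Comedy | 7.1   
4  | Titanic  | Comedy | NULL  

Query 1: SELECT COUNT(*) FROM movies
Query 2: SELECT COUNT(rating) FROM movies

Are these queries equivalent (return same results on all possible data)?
No, not equivalent

Query 1 returns: [(4,)]
Query 2 returns: [(3,)]

Reason: COUNT(*) includes NULLs, COUNT(column) excludes them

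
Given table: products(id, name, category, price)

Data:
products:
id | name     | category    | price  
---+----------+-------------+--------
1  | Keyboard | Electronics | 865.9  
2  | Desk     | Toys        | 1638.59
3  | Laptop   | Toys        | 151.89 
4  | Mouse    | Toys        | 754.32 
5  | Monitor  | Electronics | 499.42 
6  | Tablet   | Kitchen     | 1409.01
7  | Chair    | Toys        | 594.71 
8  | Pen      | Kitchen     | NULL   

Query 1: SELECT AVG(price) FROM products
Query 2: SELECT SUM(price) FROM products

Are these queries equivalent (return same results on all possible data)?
No, not equivalent

Query 1 returns: [(844.8342857142858,)]
Query 2 returns: [(5913.84,)]

Reason: AVG vs SUM give different aggregate values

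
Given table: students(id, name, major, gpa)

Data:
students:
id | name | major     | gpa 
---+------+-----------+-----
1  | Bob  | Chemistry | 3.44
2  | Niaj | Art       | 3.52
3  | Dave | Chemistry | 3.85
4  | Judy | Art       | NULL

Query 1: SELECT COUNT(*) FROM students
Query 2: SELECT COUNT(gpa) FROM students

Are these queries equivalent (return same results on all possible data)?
No, not equivalent

Query 1 returns: [(4,)]
Query 2 returns: [(3,)]

Reason: COUNT(*) includes NULLs, COUNT(column) excludes them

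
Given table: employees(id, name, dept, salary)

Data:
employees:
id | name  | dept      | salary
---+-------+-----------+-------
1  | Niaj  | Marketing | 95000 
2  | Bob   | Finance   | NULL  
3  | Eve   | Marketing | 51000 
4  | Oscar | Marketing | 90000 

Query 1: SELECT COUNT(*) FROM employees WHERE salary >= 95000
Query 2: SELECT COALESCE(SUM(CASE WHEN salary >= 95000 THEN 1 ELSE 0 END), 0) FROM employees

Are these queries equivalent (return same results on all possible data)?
Yes, equivalent

Both queries return: [(1,)]

Reason: COUNT with WHERE vs conditional SUM (COALESCE handles empty-table NULL)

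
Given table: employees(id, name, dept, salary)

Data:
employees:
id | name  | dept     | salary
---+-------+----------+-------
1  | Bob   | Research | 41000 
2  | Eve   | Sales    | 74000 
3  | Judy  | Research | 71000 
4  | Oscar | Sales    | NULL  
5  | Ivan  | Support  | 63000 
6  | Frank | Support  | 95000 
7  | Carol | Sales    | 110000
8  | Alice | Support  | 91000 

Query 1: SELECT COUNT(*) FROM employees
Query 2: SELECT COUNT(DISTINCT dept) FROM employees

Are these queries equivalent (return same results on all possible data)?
No, not equivalent

Query 1 returns: [(8,)]
Query 2 returns: [(3,)]

Reason: COUNT(*) counts rows, COUNT(DISTINCT dept) counts unique depts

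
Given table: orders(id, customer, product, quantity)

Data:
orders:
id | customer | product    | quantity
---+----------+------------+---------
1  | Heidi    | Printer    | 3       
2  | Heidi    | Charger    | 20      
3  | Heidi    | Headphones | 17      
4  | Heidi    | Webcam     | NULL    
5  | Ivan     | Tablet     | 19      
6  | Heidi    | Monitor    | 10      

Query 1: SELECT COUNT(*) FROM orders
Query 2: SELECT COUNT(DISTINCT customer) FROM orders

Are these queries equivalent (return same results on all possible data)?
No, not equivalent

Query 1 returns: [(6,)]
Query 2 returns: [(2,)]

Reason: COUNT(*) counts rows, COUNT(DISTINCT customer) counts unique customers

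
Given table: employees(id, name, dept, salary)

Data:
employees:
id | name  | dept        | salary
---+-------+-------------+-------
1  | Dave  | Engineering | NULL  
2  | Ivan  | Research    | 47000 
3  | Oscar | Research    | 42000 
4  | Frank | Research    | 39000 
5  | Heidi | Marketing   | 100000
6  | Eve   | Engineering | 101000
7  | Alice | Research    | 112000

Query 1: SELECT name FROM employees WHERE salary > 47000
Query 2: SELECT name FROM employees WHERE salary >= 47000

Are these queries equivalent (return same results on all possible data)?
No, not equivalent

Query 1 returns: [('Heidi',), ('Eve',), ('Alice',)]
Query 2 returns: [('Ivan',), ('Heidi',), ('Eve',), ('Alice',)]

Reason: > vs >= gives different results when salary = 47000 exists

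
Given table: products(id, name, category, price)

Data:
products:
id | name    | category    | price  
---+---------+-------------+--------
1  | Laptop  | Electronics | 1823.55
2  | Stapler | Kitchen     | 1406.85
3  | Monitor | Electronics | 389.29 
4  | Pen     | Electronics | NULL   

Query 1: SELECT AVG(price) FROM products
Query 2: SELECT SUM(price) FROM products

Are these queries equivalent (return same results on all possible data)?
No, not equivalent

Query 1 returns: [(1206.5633333333333,)]
Query 2 returns: [(3619.69,)]

Reason: AVG vs SUM give different aggregate values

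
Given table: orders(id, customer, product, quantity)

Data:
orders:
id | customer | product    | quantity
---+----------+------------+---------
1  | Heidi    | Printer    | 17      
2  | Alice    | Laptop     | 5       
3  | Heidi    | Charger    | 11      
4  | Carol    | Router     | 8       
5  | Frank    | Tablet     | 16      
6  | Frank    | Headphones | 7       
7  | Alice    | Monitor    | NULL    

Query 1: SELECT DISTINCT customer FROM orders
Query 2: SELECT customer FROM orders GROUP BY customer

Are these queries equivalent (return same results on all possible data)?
Yes, equivalent

Both queries return: [('Alice',), ('Carol',), ('Frank',), ('Heidi',)]

Reason: Both get unique customers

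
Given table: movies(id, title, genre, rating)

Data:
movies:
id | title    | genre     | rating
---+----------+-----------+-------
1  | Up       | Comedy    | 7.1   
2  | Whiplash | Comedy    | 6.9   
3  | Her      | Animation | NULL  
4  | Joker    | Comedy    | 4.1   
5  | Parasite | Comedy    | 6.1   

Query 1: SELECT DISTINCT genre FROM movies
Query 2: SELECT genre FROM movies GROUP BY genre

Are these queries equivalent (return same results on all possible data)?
Yes, equivalent

Both queries return: [('Animation',), ('Comedy',)]

Reason: Both get unique genres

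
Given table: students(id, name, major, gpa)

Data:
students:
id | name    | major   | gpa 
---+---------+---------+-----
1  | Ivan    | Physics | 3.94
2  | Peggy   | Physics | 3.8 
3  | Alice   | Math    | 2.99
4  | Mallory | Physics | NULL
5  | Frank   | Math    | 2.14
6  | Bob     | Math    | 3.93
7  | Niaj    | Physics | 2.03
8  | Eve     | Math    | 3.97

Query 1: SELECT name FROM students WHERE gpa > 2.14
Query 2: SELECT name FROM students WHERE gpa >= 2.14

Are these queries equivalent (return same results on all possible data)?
No, not equivalent

Query 1 returns: [('Ivan',), ('Peggy',), ('Alice',), ('Bob',), ('Eve',)]
Query 2 returns: [('Ivan',), ('Peggy',), ('Alice',), ('Frank',), ('Bob',), ('Eve',)]

Reason: > vs >= gives different results when gpa = 2.14 exists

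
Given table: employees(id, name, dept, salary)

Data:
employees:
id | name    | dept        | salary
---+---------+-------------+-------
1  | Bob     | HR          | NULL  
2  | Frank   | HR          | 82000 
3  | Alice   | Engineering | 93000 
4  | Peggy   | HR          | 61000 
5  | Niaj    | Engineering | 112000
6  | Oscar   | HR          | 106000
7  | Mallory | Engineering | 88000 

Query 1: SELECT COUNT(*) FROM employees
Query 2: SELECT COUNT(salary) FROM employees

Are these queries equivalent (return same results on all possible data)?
No, not equivalent

Query 1 returns: [(7,)]
Query 2 returns: [(6,)]

Reason: COUNT(*) includes NULLs, COUNT(column) excludes them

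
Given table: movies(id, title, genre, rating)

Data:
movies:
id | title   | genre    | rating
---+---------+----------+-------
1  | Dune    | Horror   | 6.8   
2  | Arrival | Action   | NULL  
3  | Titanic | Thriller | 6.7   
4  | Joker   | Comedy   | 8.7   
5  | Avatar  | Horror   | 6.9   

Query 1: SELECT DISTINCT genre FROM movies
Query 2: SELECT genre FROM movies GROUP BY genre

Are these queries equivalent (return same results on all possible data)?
Yes, equivalent

Both queries return: [('Action',), ('Comedy',), ('Horror',), ('Thriller',)]

Reason: Both get unique genres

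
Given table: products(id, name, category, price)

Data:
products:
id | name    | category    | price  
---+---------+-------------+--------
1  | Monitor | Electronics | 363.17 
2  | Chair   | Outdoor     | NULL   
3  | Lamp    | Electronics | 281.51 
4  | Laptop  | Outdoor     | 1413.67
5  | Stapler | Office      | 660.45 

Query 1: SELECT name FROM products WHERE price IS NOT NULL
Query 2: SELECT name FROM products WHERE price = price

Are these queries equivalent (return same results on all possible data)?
Yes, equivalent

Both queries return: [('Lamp',), ('Laptop',), ('Monitor',), ('Stapler',)]

Reason: IS NOT NULL vs self-equality (both exclude NULLs)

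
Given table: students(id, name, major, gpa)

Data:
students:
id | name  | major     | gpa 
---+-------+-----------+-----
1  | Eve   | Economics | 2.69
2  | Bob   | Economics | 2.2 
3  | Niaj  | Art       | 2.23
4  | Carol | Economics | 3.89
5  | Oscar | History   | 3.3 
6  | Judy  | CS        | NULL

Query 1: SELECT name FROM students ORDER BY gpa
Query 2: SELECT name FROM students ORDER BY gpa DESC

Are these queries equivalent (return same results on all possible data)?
No, not equivalent

Query 1 returns: [('Judy',), ('Bob',), ('Niaj',), ('Eve',), ('Oscar',), ('Carol',)]
Query 2 returns: [('Carol',), ('Oscar',), ('Eve',), ('Niaj',), ('Bob',), ('Judy',)]

Reason: ASC vs DESC gives opposite ordering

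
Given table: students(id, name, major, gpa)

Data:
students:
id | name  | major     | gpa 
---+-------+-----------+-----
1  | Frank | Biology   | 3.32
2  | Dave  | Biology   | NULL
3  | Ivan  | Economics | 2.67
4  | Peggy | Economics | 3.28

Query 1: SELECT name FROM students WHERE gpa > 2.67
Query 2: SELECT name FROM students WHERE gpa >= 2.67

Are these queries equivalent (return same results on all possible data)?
No, not equivalent

Query 1 returns: [('Frank',), ('Peggy',)]
Query 2 returns: [('Frank',), ('Ivan',), ('Peggy',)]

Reason: > vs >= gives different results when gpa = 2.67 exists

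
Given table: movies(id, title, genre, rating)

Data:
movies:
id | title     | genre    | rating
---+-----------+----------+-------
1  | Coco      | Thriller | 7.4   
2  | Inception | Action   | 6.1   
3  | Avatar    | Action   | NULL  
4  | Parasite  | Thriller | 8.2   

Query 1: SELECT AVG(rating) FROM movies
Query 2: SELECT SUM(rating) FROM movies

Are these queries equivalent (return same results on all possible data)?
No, not equivalent

Query 1 returns: [(7.233333333333333,)]
Query 2 returns: [(21.7,)]

Reason: AVG vs SUM give different aggregate values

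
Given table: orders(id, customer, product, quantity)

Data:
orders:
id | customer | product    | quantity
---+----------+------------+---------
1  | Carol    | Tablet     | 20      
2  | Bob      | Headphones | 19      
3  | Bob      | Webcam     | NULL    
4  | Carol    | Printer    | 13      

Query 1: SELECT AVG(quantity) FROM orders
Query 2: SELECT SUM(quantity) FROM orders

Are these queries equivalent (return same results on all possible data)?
No, not equivalent

Query 1 returns: [(17.333333333333332,)]
Query 2 returns: [(52,)]

Reason: AVG vs SUM give different aggregate values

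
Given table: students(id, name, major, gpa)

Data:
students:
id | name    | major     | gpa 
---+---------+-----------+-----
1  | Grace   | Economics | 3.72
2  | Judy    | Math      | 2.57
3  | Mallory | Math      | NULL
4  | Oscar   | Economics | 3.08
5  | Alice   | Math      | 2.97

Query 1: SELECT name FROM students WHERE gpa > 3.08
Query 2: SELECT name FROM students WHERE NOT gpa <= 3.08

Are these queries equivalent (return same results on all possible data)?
Yes, equivalent

Both queries return: [('Grace',)]

Reason: Both filter gpa > 3.08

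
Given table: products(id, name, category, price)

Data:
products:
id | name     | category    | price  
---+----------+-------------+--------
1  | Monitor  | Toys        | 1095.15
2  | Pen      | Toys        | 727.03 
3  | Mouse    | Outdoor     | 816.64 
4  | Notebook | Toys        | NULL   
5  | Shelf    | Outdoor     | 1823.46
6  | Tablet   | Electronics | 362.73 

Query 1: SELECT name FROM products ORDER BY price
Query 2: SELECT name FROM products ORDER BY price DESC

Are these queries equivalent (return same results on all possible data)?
No, not equivalent

Query 1 returns: [('Notebook',), ('Tablet',), ('Pen',), ('Mouse',), ('Monitor',), ('Shelf',)]
Query 2 returns: [('Shelf',), ('Monitor',), ('Mouse',), ('Pen',), ('Tablet',), ('Notebook',)]

Reason: ASC vs DESC gives opposite ordering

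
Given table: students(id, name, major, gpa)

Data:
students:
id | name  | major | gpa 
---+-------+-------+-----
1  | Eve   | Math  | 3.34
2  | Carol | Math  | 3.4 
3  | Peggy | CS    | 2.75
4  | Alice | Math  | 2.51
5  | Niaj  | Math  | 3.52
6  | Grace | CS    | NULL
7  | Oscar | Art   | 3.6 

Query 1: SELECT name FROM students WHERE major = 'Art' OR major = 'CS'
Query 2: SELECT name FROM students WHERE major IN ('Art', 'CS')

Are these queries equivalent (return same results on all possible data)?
Yes, equivalent

Both queries return: [('Grace',), ('Oscar',), ('Peggy',)]

Reason: OR vs IN are equivalent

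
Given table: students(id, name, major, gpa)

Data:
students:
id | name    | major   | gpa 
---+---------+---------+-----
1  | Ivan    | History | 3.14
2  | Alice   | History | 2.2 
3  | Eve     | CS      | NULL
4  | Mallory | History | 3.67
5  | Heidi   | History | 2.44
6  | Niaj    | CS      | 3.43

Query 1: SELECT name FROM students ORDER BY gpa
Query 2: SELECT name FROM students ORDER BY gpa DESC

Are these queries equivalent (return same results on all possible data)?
No, not equivalent

Query 1 returns: [('Eve',), ('Alice',), ('Heidi',), ('Ivan',), ('Niaj',), ('Mallory',)]
Query 2 returns: [('Mallory',), ('Niaj',), ('Ivan',), ('Heidi',), ('Alice',), ('Eve',)]

Reason: ASC vs DESC gives opposite ordering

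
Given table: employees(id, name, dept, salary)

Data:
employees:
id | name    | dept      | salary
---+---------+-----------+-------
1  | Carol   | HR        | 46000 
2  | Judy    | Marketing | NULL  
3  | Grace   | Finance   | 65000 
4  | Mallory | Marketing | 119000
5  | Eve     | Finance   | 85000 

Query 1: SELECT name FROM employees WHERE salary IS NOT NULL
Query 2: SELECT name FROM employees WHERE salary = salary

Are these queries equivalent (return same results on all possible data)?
Yes, equivalent

Both queries return: [('Carol',), ('Eve',), ('Grace',), ('Mallory',)]

Reason: IS NOT NULL vs self-equality (both exclude NULLs)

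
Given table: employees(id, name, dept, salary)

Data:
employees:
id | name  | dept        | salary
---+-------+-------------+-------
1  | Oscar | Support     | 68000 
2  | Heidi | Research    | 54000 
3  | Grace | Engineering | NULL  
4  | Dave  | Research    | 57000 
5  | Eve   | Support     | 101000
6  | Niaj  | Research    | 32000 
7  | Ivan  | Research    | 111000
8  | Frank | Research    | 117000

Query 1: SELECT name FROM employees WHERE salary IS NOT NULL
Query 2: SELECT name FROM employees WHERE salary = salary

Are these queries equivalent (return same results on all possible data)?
Yes, equivalent

Both queries return: [('Dave',), ('Eve',), ('Frank',), ('Heidi',), ('Ivan',), ('Niaj',), ('Oscar',)]

Reason: IS NOT NULL vs self-equality (both exclude NULLs)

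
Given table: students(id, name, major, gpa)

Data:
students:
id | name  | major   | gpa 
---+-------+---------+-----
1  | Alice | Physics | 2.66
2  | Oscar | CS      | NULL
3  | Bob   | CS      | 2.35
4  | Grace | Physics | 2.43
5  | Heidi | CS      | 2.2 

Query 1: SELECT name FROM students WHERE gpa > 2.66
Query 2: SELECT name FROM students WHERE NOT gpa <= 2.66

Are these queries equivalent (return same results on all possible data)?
Yes, equivalent

Both queries return: []

Reason: Both filter gpa > 2.66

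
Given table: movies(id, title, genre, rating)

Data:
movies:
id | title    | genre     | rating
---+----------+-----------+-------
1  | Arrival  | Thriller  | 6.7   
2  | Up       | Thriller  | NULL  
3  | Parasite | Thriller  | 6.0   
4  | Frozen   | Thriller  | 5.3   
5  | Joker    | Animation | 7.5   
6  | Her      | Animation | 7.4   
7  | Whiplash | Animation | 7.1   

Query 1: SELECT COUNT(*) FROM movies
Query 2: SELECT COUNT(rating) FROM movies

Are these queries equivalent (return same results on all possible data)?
No, not equivalent

Query 1 returns: [(7,)]
Query 2 returns: [(6,)]

Reason: COUNT(*) includes NULLs, COUNT(column) excludes them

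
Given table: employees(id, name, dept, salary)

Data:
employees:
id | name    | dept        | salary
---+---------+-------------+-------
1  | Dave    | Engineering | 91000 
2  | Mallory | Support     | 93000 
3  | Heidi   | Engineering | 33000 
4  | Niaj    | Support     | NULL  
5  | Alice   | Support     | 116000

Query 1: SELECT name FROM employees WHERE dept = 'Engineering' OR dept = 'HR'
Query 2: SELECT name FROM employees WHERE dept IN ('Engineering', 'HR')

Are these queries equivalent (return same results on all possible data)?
Yes, equivalent

Both queries return: [('Dave',), ('Heidi',)]

Reason: OR vs IN are equivalent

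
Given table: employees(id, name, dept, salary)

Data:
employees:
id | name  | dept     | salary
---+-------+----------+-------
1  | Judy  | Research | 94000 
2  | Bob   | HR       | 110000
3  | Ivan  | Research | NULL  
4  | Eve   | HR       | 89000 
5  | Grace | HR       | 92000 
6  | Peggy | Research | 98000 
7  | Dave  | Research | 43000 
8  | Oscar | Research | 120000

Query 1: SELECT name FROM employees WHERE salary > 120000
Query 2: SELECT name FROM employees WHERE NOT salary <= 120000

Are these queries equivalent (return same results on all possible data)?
Yes, equivalent

Both queries return: []

Reason: Both filter salary > 120000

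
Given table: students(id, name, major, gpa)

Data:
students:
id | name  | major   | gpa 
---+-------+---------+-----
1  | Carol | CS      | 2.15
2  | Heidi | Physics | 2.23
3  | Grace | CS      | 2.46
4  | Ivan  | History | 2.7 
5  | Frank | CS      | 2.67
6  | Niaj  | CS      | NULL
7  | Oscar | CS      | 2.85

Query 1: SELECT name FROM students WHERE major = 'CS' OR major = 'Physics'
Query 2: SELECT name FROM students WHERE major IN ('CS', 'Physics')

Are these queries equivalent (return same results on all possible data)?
Yes, equivalent

Both queries return: [('Carol',), ('Frank',), ('Grace',), ('Heidi',), ('Niaj',), ('Oscar',)]

Reason: OR vs IN are equivalent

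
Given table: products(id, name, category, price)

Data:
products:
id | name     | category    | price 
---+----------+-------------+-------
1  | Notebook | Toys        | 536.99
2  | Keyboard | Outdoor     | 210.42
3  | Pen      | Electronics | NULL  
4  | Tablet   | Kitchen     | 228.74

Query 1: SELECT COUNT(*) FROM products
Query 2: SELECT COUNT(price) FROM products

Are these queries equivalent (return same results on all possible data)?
No, not equivalent

Query 1 returns: [(4,)]
Query 2 returns: [(3,)]

Reason: COUNT(*) includes NULLs, COUNT(column) excludes them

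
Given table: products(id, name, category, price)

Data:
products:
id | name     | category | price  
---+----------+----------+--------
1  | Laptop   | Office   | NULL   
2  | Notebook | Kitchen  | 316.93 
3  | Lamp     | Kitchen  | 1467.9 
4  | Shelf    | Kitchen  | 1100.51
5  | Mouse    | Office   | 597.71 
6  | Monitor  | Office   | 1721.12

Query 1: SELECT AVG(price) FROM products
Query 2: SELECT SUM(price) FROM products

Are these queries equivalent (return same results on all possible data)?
No, not equivalent

Query 1 returns: [(1040.834,)]
Query 2 returns: [(5204.17,)]

Reason: AVG vs SUM give different aggregate values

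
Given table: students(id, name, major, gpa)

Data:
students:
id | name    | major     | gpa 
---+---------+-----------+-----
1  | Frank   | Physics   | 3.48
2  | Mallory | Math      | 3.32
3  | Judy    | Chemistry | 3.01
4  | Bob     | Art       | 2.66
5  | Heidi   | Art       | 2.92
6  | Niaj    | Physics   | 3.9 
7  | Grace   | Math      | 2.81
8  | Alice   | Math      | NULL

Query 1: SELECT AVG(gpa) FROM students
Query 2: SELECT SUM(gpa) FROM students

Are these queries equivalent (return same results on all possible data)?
No, not equivalent

Query 1 returns: [(3.1571428571428575,)]
Query 2 returns: [(22.1,)]

Reason: AVG vs SUM give different aggregate values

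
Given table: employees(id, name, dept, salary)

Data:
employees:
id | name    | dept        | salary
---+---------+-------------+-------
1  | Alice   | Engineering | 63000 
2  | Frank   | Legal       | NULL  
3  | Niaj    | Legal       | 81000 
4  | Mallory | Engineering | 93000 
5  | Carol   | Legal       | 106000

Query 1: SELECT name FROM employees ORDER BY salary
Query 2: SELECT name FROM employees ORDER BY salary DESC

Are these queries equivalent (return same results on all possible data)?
No, not equivalent

Query 1 returns: [('Frank',), ('Alice',), ('Niaj',), ('Mallory',), ('Carol',)]
Query 2 returns: [('Carol',), ('Mallory',), ('Niaj',), ('Alice',), ('Frank',)]

Reason: ASC vs DESC gives opposite ordering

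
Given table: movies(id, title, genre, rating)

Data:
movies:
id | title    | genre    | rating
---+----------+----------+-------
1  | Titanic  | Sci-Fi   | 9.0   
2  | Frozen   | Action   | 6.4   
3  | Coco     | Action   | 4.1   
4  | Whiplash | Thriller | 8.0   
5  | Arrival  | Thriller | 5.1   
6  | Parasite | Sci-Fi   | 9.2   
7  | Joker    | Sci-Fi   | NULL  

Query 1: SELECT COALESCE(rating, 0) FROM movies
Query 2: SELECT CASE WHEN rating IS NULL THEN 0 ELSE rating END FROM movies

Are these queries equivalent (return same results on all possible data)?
Yes, equivalent

Both queries return: [(0,), (4.1,), (5.1,), (6.4,), (8.0,), (9.0,), (9.2,)]

Reason: COALESCE vs CASE for NULL handling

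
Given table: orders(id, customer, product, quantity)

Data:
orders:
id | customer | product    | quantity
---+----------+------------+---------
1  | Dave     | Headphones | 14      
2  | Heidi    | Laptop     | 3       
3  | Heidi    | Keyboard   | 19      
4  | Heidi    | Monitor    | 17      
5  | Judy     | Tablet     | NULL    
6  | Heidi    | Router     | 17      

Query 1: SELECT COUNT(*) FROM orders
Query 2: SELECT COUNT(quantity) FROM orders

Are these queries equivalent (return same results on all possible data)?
No, not equivalent

Query 1 returns: [(6,)]
Query 2 returns: [(5,)]

Reason: COUNT(*) includes NULLs, COUNT(column) excludes them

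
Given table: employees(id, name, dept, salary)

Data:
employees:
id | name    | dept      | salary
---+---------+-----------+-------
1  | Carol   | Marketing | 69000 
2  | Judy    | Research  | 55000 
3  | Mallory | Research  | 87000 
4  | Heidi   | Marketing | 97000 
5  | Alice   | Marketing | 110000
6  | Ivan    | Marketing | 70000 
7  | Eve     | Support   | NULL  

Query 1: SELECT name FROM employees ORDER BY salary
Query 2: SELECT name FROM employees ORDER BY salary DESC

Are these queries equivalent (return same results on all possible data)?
No, not equivalent

Query 1 returns: [('Eve',), ('Judy',), ('Carol',), ('Ivan',), ('Mallory',), ('Heidi',), ('Alice',)]
Query 2 returns: [('Alice',), ('Heidi',), ('Mallory',), ('Ivan',), ('Carol',), ('Judy',), ('Eve',)]

Reason: ASC vs DESC gives opposite ordering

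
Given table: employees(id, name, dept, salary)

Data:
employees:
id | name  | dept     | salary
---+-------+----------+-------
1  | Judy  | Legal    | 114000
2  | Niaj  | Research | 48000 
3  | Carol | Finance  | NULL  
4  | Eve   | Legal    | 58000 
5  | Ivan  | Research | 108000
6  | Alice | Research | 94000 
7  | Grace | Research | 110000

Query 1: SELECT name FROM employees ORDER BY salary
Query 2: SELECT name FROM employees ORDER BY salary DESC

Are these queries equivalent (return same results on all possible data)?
No, not equivalent

Query 1 returns: [('Carol',), ('Niaj',), ('Eve',), ('Alice',), ('Ivan',), ('Grace',), ('Judy',)]
Query 2 returns: [('Judy',), ('Grace',), ('Ivan',), ('Alice',), ('Eve',), ('Niaj',), ('Carol',)]

Reason: ASC vs DESC gives opposite ordering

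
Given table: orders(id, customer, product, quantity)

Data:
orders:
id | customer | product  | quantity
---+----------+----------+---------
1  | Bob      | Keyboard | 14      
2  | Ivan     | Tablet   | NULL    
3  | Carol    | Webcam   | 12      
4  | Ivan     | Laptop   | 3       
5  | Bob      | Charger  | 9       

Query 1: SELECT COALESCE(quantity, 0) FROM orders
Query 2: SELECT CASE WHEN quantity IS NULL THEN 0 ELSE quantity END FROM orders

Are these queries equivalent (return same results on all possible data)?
Yes, equivalent

Both queries return: [(0,), (3,), (9,), (12,), (14,)]

Reason: COALESCE vs CASE for NULL handling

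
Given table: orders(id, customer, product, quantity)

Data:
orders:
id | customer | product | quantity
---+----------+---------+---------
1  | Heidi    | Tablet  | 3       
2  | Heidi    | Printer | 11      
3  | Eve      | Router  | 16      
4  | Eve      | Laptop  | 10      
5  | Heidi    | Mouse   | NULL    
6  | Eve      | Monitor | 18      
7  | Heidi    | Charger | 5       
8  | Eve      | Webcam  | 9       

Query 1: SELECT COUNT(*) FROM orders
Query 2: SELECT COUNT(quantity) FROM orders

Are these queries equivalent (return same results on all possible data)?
No, not equivalent

Query 1 returns: [(8,)]
Query 2 returns: [(7,)]

Reason: COUNT(*) includes NULLs, COUNT(column) excludes them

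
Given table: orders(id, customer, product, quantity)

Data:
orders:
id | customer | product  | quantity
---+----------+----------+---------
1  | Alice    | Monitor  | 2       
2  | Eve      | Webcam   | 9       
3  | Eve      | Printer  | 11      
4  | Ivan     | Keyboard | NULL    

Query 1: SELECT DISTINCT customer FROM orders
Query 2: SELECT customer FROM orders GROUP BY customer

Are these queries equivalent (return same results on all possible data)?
Yes, equivalent

Both queries return: [('Alice',), ('Eve',), ('Ivan',)]

Reason: Both get unique customers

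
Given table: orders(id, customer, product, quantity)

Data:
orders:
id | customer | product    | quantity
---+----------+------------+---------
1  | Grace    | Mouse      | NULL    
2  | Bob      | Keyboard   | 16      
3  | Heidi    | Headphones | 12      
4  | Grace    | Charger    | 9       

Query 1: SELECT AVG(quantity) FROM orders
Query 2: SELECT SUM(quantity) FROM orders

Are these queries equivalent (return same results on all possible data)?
No, not equivalent

Query 1 returns: [(12.333333333333334,)]
Query 2 returns: [(37,)]

Reason: AVG vs SUM give different aggregate values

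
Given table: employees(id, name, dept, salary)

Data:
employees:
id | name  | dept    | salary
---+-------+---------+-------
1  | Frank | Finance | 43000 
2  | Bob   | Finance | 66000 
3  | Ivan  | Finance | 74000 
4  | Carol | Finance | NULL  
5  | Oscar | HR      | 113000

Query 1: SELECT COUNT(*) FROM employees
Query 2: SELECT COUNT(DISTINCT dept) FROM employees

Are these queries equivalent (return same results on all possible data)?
No, not equivalent

Query 1 returns: [(5,)]
Query 2 returns: [(2,)]

Reason: COUNT(*) counts rows, COUNT(DISTINCT dept) counts unique depts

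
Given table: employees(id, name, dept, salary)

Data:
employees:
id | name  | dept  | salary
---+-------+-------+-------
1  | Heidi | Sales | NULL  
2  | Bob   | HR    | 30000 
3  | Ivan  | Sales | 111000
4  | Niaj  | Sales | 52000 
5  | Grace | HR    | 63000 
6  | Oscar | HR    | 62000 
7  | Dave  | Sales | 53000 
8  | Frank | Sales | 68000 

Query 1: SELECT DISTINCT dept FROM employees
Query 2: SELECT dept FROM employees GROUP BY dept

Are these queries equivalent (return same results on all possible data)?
Yes, equivalent

Both queries return: [('HR',), ('Sales',)]

Reason: Both get unique depts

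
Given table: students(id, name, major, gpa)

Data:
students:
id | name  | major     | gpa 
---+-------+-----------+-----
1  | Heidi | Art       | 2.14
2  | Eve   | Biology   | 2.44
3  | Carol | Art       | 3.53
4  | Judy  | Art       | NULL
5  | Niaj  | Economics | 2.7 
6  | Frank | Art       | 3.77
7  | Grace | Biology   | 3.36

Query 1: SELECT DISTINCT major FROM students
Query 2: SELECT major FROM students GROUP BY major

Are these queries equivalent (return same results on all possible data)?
Yes, equivalent

Both queries return: [('Art',), ('Biology',), ('Economics',)]

Reason: Both get unique majors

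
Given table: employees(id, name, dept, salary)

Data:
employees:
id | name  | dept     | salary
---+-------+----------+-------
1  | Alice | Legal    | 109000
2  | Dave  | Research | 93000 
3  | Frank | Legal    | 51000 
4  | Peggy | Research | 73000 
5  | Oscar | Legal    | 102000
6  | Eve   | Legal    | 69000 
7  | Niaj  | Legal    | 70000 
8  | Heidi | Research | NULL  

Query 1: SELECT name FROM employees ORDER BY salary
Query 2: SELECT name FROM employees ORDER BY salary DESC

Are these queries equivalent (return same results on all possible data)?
No, not equivalent

Query 1 returns: [('Heidi',), ('Frank',), ('Eve',), ('Niaj',), ('Peggy',), ('Dave',), ('Oscar',), ('Alice',)]
Query 2 returns: [('Alice',), ('Oscar',), ('Dave',), ('Peggy',), ('Niaj',), ('Eve',), ('Frank',), ('Heidi',)]

Reason: ASC vs DESC gives opposite ordering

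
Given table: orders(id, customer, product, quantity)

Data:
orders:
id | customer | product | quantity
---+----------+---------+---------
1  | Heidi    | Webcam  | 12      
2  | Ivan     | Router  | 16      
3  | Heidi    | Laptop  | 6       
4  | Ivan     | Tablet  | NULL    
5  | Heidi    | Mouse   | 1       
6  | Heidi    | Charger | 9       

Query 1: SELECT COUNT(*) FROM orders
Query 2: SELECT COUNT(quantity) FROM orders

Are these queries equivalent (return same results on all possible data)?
No, not equivalent

Query 1 returns: [(6,)]
Query 2 returns: [(5,)]

Reason: COUNT(*) includes NULLs, COUNT(column) excludes them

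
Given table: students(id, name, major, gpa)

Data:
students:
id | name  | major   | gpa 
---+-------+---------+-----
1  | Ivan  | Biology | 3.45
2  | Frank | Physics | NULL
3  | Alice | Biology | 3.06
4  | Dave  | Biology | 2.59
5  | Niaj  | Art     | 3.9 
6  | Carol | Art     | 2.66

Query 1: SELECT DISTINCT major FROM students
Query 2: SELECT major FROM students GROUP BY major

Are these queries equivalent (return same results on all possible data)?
Yes, equivalent

Both queries return: [('Art',), ('Biology',), ('Physics',)]

Reason: Both get unique majors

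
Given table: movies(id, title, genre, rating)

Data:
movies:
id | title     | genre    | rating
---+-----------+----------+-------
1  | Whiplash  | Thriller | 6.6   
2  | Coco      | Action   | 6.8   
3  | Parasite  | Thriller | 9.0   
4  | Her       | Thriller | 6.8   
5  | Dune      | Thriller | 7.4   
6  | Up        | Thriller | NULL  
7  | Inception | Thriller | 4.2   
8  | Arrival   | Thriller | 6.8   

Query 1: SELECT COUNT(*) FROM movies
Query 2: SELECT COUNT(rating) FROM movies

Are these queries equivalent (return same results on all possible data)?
No, not equivalent

Query 1 returns: [(8,)]
Query 2 returns: [(7,)]

Reason: COUNT(*) includes NULLs, COUNT(column) excludes them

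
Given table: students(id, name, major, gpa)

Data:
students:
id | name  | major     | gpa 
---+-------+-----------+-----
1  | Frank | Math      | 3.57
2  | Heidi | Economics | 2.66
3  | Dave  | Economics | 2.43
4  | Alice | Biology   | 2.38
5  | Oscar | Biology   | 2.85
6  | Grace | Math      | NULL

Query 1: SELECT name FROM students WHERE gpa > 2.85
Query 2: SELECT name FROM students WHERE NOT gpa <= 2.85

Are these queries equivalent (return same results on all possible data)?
Yes, equivalent

Both queries return: [('Frank',)]

Reason: Both filter gpa > 2.85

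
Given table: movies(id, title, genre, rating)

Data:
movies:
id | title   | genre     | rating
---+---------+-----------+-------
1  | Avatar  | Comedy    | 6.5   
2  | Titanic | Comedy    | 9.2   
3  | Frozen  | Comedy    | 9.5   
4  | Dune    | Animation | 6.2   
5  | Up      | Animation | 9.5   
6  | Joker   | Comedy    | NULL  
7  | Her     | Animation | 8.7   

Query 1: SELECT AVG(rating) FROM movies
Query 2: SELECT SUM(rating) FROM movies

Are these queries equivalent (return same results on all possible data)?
No, not equivalent

Query 1 returns: [(8.266666666666667,)]
Query 2 returns: [(49.6,)]

Reason: AVG vs SUM give different aggregate values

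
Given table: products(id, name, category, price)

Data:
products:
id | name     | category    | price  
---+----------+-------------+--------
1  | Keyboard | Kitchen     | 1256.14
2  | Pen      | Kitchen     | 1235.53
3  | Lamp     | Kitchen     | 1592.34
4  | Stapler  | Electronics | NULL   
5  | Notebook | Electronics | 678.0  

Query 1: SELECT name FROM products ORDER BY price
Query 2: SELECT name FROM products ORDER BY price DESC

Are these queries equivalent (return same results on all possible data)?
No, not equivalent

Query 1 returns: [('Stapler',), ('Notebook',), ('Pen',), ('Keyboard',), ('Lamp',)]
Query 2 returns: [('Lamp',), ('Keyboard',), ('Pen',), ('Notebook',), ('Stapler',)]

Reason: ASC vs DESC gives opposite ordering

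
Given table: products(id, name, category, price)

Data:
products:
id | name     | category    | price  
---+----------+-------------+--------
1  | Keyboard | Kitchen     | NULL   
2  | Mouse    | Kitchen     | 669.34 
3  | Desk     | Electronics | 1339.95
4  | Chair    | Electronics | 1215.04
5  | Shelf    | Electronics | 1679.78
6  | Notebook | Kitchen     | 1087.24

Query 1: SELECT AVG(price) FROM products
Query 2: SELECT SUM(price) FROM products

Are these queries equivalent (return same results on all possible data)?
No, not equivalent

Query 1 returns: [(1198.27,)]
Query 2 returns: [(5991.35,)]

Reason: AVG vs SUM give different aggregate values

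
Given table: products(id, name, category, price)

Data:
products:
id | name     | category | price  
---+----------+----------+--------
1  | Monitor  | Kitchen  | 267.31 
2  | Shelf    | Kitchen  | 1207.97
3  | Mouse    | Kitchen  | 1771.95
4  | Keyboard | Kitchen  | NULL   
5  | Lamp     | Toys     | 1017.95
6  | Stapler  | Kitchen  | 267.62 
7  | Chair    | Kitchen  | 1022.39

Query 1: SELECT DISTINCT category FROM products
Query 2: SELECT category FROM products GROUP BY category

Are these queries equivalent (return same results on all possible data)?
Yes, equivalent

Both queries return: [('Kitchen',), ('Toys',)]

Reason: Both get unique categorys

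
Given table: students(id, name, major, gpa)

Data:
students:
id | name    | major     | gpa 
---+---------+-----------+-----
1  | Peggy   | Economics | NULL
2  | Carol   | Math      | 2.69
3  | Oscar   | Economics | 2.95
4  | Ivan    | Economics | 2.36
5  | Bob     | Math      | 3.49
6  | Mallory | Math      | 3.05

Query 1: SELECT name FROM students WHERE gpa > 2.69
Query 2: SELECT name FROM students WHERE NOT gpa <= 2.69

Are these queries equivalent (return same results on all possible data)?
Yes, equivalent

Both queries return: [('Bob',), ('Mallory',), ('Oscar',)]

Reason: Both filter gpa > 2.69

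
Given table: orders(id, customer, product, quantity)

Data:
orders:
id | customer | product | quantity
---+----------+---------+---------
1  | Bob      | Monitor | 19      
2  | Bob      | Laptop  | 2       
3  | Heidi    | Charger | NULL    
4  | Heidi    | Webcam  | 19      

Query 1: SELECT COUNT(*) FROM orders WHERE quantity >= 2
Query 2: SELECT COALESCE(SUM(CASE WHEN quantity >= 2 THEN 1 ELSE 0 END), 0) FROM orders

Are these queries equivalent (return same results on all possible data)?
Yes, equivalent

Both queries return: [(3,)]

Reason: COUNT with WHERE vs conditional SUM (COALESCE handles empty-table NULL)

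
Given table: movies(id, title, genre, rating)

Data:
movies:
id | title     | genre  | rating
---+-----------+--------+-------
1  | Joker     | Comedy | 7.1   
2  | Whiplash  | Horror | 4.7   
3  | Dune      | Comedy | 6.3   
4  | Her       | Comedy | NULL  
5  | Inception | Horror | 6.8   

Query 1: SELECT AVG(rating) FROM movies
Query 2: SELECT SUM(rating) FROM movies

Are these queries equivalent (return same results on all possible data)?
No, not equivalent

Query 1 returns: [(6.225,)]
Query 2 returns: [(24.9,)]

Reason: AVG vs SUM give different aggregate values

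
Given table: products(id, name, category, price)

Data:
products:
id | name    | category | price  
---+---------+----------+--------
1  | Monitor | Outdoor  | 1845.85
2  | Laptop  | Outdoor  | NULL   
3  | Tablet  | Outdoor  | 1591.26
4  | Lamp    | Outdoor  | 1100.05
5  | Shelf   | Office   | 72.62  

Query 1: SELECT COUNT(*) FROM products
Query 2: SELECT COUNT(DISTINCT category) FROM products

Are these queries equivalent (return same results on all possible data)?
No, not equivalent

Query 1 returns: [(5,)]
Query 2 returns: [(2,)]

Reason: COUNT(*) counts rows, COUNT(DISTINCT category) counts unique categorys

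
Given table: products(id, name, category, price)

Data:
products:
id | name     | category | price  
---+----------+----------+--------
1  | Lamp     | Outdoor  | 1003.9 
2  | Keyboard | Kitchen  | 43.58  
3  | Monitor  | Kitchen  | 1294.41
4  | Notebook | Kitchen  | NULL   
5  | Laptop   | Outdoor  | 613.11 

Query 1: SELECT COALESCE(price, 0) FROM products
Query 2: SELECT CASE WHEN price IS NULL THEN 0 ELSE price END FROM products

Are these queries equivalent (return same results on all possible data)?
Yes, equivalent

Both queries return: [(0,), (43.58,), (613.11,), (1003.9,), (1294.41,)]

Reason: COALESCE vs CASE for NULL handling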